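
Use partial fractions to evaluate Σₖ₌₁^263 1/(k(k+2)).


1/(k(k+2)) = (1/2)·(1/k - 1/(k+2)) (partial fractions)
Telescoping: Σ = (1/2)·(1 + 1/2 - 1/264 - 1/265) = 104411/139920

Sum = 104411/139920


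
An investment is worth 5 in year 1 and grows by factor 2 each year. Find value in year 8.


aₙ = a₁·r^(n-1)
= 5×2^7
= 5×128
= 640

a_8 = 640


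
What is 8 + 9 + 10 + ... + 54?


Σₖ₌8^54 k = Σₖ₌₁^54 k − Σₖ₌₁^7 k
= 54·55/2 − 7·8/2
= 1485 − 28 = 1457

Σk = 1457


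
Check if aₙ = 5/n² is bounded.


a₁ = 5, a₂ = 5/4, a₃ = 5/9, ...
0 < aₙ ≤ 5 for all n ≥ 1
The sequence IS bounded

Bounded (0 < aₙ ≤ 5)


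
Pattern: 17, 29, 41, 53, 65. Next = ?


Pattern: arithmetic (d=12)
Terms: 17, 29, 41, 53, 65
Next term = 77

Next term = 77


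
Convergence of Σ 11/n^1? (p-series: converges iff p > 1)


p-series test: Σ c/n^p converges if p > 1, diverges if p ≤ 1 (constant c > 0 doesn't affect convergence).
p = 1
1 ≤ 1 → DIVERGES

Diverges (p = 1 ≤ 1)


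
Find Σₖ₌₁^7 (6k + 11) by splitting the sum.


Σ(6k+11) = 6·Σk + 11·n
= 6·28 + 11·7
= 168 + 77 = 245

Σ = 245


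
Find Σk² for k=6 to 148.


Σₖ₌6^148 k² = Σₖ₌₁^148 k² − Σₖ₌₁^5 k²
= 148·149·297/6 − 5·6·11/6
= 1091574 − 55 = 1091519

Σk² = 1091519


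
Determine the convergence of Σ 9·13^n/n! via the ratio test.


aₙ = 9·13^n/n!
a_{n+1}/aₙ = 13^(n+1)/(n+1)! × n!/13^n  (constant 9 cancels)
= 13/(n+1)
L = lim(n→∞) 13/(n+1) = 0
L < 1 → series CONVERGES

Converges (ratio test: L = 0 < 1)


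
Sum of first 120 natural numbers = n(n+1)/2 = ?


n(n+1)/2 = 120×121/2 = 14520/2 = 7260

Σk = 7260


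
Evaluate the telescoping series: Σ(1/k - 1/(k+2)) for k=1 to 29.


Telescoping with gap 2: two head and two tail terms survive.
= (1 + 1/2) - (1/30 + 1/31)
= 3/2 - 1/30 - 1/31 = 667/465

Sum = 667/465


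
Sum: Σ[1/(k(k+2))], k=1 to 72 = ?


1/(k(k+2)) = (1/2)·(1/k - 1/(k+2)) (partial fractions)
Telescoping: Σ = (1/2)·(1 + 1/2 - 1/73 - 1/74) = 1989/2701

Sum = 1989/2701


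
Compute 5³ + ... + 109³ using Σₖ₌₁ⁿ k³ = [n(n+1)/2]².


Σₖ₌5^109 k³ = [109·110/2]² − [4·5/2]²
= 35940025 − 100 = 35939925

Σk³ = 35939925


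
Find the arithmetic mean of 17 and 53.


AM = (17 + 53)/2 = 70/2 = 35

AM = 35


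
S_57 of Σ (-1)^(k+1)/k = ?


S = 1 - 1/2 + 1/3 - 1/4 + 1/5 - 1/6 + 1/7 - 1/8 ± ...
= 0.7018
(Full series converges to +ln(2) ≈ +0.6931)

S_57 = 0.7018


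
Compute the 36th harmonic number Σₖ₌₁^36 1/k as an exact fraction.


H_36 = 1/1 + 1/2 + 1/3 + ... + 1/36
= 54801925434709/13127595717600
≈ 4.1746

H_36 = 54801925434709/13127595717600 ≈ 4.1746


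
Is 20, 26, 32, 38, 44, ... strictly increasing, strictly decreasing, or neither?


Differences: 6, 6, 6, 6
All differences > 0 → strictly INCREASING

Monotonically increasing


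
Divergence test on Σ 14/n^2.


lim(n→∞) 14/n^2 = 0
lim aₙ = 0 → nth-term test is INCONCLUSIVE
(Need other tests; this is actually a convergent p-series with p=2 > 1)

Inconclusive (lim aₙ = 0; need another test)


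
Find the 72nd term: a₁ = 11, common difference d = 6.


aₙ = a₁ + (n-1)d
= 11 + (72-1)×6
= 11 + 426
= 437

a_72 = 437


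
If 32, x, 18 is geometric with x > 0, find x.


GM = √(32×18) = √576 = 24

GM = 24


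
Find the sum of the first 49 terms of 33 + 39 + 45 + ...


aₙ = 33 + (49-1)×6 = 321
Sₙ = n(a₁+aₙ)/2 = 49×(33+321)/2
= 49×354/2 = 8673

S_49 = 8673


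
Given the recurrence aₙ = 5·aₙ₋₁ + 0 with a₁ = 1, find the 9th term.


Computing step by step:
a_1 = 1
a_2 = 5
a_3 = 25
a_4 = 125
a_5 = 625
a_6 = 3125
a_7 = 15625
a_8 = 78125
a_9 = 390625


a_9 = 390625


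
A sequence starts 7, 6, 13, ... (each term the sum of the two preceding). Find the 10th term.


Computing iteratively: 7, 6, 13, 19, 32, 51, 83, 134, 217, 351
a_10 = 351

a_10 = 351


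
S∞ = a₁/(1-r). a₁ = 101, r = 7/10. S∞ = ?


S∞ = a₁/(1-r) = 101/(1 - 7/10)
= 101/(3/10)
= 1010/3

S∞ = 1010/3


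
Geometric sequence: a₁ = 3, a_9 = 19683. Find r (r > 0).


r^(n-1) = aₙ/a₁
r^8 = 19683/3 = 6561
r = 6561^(1/8)
= ±3; taking r > 0 gives r = 3

r = 3


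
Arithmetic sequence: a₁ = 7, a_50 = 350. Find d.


d = (aₙ - a₁)/(n-1)
= (350 - 7)/(50-1)
= 343/49 = 7

d = 7


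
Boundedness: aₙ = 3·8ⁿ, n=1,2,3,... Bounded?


aₙ = 3·8ⁿ → as n→∞, aₙ→∞ (since base 8 > 1)
No finite upper bound exists
The sequence is UNBOUNDED

Unbounded (aₙ → ∞ as n → ∞)


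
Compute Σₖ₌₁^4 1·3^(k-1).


Sₙ = 1×(3^4 - 1)/(3 - 1)
= 1×(81 - 1)/2
= 1×80/2
= 40

S_4 = 40


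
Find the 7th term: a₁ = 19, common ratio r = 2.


aₙ = a₁·r^(n-1)
= 19×2^6
= 19×64
= 1216

a_7 = 1216


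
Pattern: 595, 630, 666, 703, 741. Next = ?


Pattern: triangular numbers: n(n+1)/2
Terms: 595, 630, 666, 703, 741
Next term = 780

Next term = 780


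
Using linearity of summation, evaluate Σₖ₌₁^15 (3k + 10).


Σ(3k+10) = 3·Σk + 10·n
= 3·120 + 10·15
= 360 + 150 = 510

Σ = 510


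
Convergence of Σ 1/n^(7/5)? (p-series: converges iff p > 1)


p-series test: Σ c/n^p converges if p > 1, diverges if p ≤ 1 (constant c > 0 doesn't affect convergence).
p = 7/5
7/5 > 1 → CONVERGES

Converges (p = 7/5 > 1)


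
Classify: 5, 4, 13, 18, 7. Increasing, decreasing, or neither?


Differences: -1, 9, 5, -11
Difference at position 2 is +9 (> 0) but position 1 is -1 (< 0) — sequence both rises and falls
→ NOT monotonic

Not monotonic


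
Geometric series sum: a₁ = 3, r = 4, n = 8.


Sₙ = 3×(4^8 - 1)/(4 - 1)
= 3×(65536 - 1)/3
= 3×65535/3
= 65535

S_8 = 65535


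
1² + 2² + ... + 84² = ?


n = 84
n(n+1)(2n+1)/6 = 84×85×169/6
= 1206660/6 = 201110

Σk² = 201110


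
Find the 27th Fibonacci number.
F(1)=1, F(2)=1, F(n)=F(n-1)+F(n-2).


Fibonacci sequence: 1, 1, 2, 3, 5, 8, 13, 21, 34, 55, 89, ...
F(27) = 196418

F(27) = 196418


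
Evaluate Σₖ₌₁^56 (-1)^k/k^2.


S = -1 + 1/4 - 1/9 + 1/16 - 1/25 + 1/36 - 1/49 + 1/64 ± ...
= -0.8223
(Full series converges to -π²/12 ≈ -0.8225)

S_56 = -0.8223


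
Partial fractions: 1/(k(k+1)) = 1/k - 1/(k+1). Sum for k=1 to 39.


1/(k(k+1)) = 1/k - 1/(k+1) (partial fractions)
Telescoping: Σ = 1 - 1/40 = 39/40

Sum = 39/40


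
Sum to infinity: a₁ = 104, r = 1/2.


S∞ = a₁/(1-r) = 104/(1 - 1/2)
= 104/(1/2)
= 208

S∞ = 208


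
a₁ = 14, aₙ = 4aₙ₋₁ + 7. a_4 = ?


Computing step by step:
a_1 = 14
a_2 = 63
a_3 = 259
a_4 = 1043


a_4 = 1043


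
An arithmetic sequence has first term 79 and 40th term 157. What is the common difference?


d = (aₙ - a₁)/(n-1)
= (157 - 79)/(40-1)
= 78/39 = 2

d = 2


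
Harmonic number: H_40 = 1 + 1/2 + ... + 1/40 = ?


H_40 = 1/1 + 1/2 + 1/3 + ... + 1/40
= 2078178381193813/485721041551200
≈ 4.2785

H_40 = 2078178381193813/485721041551200 ≈ 4.2785


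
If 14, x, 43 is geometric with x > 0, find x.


GM = √(14×43) = √602 = 24.5357

GM = 24.5357


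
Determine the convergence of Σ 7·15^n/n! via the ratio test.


aₙ = 7·15^n/n!
a_{n+1}/aₙ = 15^(n+1)/(n+1)! × n!/15^n  (constant 7 cancels)
= 15/(n+1)
L = lim(n→∞) 15/(n+1) = 0
L < 1 → series CONVERGES

Converges (ratio test: L = 0 < 1)


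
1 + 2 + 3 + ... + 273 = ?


n(n+1)/2 = 273×274/2 = 74802/2 = 37401

Σk = 37401


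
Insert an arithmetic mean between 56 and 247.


AM = (56 + 247)/2 = 303/2 = 151.5

AM = 151.5


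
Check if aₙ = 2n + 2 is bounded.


aₙ = 2n + 2 → as n→∞, aₙ→∞
No finite upper bound exists
The sequence is UNBOUNDED

Unbounded (aₙ → ∞ as n → ∞)


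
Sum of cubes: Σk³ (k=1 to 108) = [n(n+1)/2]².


n(n+1)/2 = 108×109/2 = 5886
Σk³ = 5886² = 34644996

Σk³ = 34644996


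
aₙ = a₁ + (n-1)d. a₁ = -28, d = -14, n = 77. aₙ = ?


aₙ = a₁ + (n-1)d
= -28 + (77-1)×-14
= -28 - 1064
= -1092

a_77 = -1092


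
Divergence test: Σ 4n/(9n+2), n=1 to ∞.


lim(n→∞) 4n/(9n+2) = 4/9 = 4/9  (divide numerator and denominator by n)
lim aₙ = 4/9 ≠ 0 → series DIVERGES

Diverges (lim aₙ = 4/9 ≠ 0)


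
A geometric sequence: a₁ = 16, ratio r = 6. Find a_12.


aₙ = a₁·r^(n-1)
= 16×6^11
= 16×362797056
= 5804752896

a_12 = 5804752896


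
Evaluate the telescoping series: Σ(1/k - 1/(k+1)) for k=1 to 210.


Telescoping: adjacent terms cancel.
= 1/1 - 1/211
= 1 - 1/211 = 210/211

Sum = 210/211


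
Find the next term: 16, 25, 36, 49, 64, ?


Pattern: perfect squares: n²
Terms: 16, 25, 36, 49, 64
Next term = 81

Next term = 81


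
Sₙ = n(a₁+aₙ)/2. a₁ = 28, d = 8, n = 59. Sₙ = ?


aₙ = 28 + (59-1)×8 = 492
Sₙ = n(a₁+aₙ)/2 = 59×(28+492)/2
= 59×520/2 = 15340

S_59 = 15340


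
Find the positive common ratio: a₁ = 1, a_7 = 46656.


r^(n-1) = aₙ/a₁
r^6 = 46656/1 = 46656
r = 46656^(1/6)
= ±6; taking r > 0 gives r = 6

r = 6


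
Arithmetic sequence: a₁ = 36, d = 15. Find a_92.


aₙ = a₁ + (n-1)d
= 36 + (92-1)×15
= 36 + 1365
= 1401

a_92 = 1401


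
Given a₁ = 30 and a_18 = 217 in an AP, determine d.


d = (aₙ - a₁)/(n-1)
= (217 - 30)/(18-1)
= 187/17 = 11

d = 11


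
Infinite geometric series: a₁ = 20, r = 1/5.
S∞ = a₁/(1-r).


S∞ = a₁/(1-r) = 20/(1 - 1/5)
= 20/(4/5)
= 25

S∞ = 25


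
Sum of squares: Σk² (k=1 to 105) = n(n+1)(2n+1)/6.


n = 105
n(n+1)(2n+1)/6 = 105×106×211/6
= 2348430/6 = 391405

Σk² = 391405


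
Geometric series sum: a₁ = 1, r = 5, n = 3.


Sₙ = 1×(5^3 - 1)/(5 - 1)
= 1×(125 - 1)/4
= 1×124/4
= 31

S_3 = 31


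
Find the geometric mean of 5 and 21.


GM = √(5×21) = √105 = 10.247

GM = 10.247


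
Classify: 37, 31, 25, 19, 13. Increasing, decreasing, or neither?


Differences: -6, -6, -6, -6
All differences < 0 → strictly DECREASING

Monotonically decreasing


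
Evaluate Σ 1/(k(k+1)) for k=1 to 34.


1/(k(k+1)) = 1/k - 1/(k+1) (partial fractions)
Telescoping: Σ = 1 - 1/35 = 34/35

Sum = 34/35


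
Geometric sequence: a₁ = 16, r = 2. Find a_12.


aₙ = a₁·r^(n-1)
= 16×2^11
= 16×2048
= 32768

a_12 = 32768


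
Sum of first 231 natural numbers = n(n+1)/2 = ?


n(n+1)/2 = 231×232/2 = 53592/2 = 26796

Σk = 26796


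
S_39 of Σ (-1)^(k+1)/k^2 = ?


S = 1 - 1/4 + 1/9 - 1/16 + 1/25 - 1/36 + 1/49 - 1/64 ± ...
= 0.8228
(Full series converges to +π²/12 ≈ +0.8225)

S_39 = 0.8228


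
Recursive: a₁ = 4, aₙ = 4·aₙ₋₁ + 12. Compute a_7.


Computing step by step:
a_1 = 4
a_2 = 28
a_3 = 124
a_4 = 508
a_5 = 2044
a_6 = 8188
a_7 = 32764


a_7 = 32764


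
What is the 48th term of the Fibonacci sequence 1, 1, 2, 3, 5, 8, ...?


Fibonacci sequence: 1, 1, 2, 3, 5, 8, 13, 21, 34, 55, 89, ...
F(48) = 4807526976

F(48) = 4807526976


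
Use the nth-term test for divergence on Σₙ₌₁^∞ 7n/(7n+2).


lim(n→∞) 7n/(7n+2) = 7/7 = 1  (divide numerator and denominator by n)
lim aₙ = 1 ≠ 0 → series DIVERGES

Diverges (lim aₙ = 1 ≠ 0)


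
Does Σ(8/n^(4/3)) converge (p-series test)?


p-series test: Σ c/n^p converges if p > 1, diverges if p ≤ 1 (constant c > 0 doesn't affect convergence).
p = 4/3
4/3 > 1 → CONVERGES

Converges (p = 4/3 > 1)


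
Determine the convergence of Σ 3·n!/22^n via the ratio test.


aₙ = 3·n!/22^n
a_{n+1}/aₙ = (n+1)!/22^(n+1) × 22^n/n!  (constant 3 cancels)
= (n+1)/22
L = lim(n→∞) (n+1)/22 = ∞
L > 1 → series DIVERGES

Diverges (ratio test: L = ∞ > 1)


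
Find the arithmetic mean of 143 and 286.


AM = (143 + 286)/2 = 429/2 = 214.5

AM = 214.5


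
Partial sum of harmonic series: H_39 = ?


H_39 = 1/1 + 1/2 + 1/3 + ... + 1/39
= 2066035355155033/485721041551200
≈ 4.2535

H_39 = 2066035355155033/485721041551200 ≈ 4.2535


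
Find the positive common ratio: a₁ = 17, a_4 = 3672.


r^(n-1) = aₙ/a₁
r^3 = 3672/17 = 216
r = 216^(1/3)
= 6

r = 6


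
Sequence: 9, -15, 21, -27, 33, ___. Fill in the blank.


Pattern: alternating sign, magnitude arithmetic (d=6)
Terms: 9, -15, 21, -27, 33
Next term = -39

Next term = -39


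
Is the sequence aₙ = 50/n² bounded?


a₁ = 50, a₂ = 50/4, a₃ = 50/9, ...
0 < aₙ ≤ 50 for all n ≥ 1
The sequence IS bounded

Bounded (0 < aₙ ≤ 50)


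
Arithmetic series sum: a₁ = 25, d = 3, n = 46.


aₙ = 25 + (46-1)×3 = 160
Sₙ = n(a₁+aₙ)/2 = 46×(25+160)/2
= 46×185/2 = 4255

S_46 = 4255


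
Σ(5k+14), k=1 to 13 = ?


Σ(5k+14) = 5·Σk + 14·n
= 5·91 + 14·13
= 455 + 182 = 637

Σ = 637


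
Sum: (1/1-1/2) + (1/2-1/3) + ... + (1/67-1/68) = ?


Telescoping: adjacent terms cancel.
= 1/1 - 1/68
= 1 - 1/68 = 67/68

Sum = 67/68


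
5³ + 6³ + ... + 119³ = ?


Σₖ₌5^119 k³ = [119·120/2]² − [4·5/2]²
= 50979600 − 100 = 50979500

Σk³ = 50979500


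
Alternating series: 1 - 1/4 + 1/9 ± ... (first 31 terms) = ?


S = 1 - 1/4 + 1/9 - 1/16 + 1/25 - 1/36 + 1/49 - 1/64 ± ...
= 0.823
(Full series converges to +π²/12 ≈ +0.8225)

S_31 = 0.823


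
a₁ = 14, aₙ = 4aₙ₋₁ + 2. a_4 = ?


Computing step by step:
a_1 = 14
a_2 = 58
a_3 = 234
a_4 = 938


a_4 = 938


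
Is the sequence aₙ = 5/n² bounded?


a₁ = 5, a₂ = 5/4, a₃ = 5/9, ...
0 < aₙ ≤ 5 for all n ≥ 1
The sequence IS bounded

Bounded (0 < aₙ ≤ 5)


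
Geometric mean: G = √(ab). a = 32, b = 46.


GM = √(32×46) = √1472 = 38.3667

GM = 38.3667


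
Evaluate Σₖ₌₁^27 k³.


n(n+1)/2 = 27×28/2 = 378
Σk³ = 378² = 142884

Σk³ = 142884


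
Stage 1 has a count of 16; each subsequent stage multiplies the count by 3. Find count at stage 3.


aₙ = a₁·r^(n-1)
= 16×3^2
= 16×9
= 144

a_3 = 144


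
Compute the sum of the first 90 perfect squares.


n = 90
n(n+1)(2n+1)/6 = 90×91×181/6
= 1482390/6 = 247065

Σk² = 247065


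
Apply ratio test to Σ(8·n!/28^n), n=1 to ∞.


aₙ = 8·n!/28^n
a_{n+1}/aₙ = (n+1)!/28^(n+1) × 28^n/n!  (constant 8 cancels)
= (n+1)/28
L = lim(n→∞) (n+1)/28 = ∞
L > 1 → series DIVERGES

Diverges (ratio test: L = ∞ > 1)


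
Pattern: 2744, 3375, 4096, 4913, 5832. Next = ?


Pattern: perfect cubes: n³
Terms: 2744, 3375, 4096, 4913, 5832
Next term = 6859

Next term = 6859


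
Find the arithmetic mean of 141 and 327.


AM = (141 + 327)/2 = 468/2 = 234

AM = 234


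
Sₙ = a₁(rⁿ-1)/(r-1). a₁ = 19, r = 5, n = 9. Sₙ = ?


Sₙ = 19×(5^9 - 1)/(5 - 1)
= 19×(1953125 - 1)/4
= 19×1953124/4
= 9277339

S_9 = 9277339


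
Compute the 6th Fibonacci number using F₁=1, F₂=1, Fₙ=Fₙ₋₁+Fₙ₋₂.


Fibonacci sequence: 1, 1, 2, 3, 5, 8
F(6) = 8

F(6) = 8


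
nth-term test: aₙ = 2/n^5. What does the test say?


lim(n→∞) 2/n^5 = 0
lim aₙ = 0 → nth-term test is INCONCLUSIVE
(Need other tests; this is actually a convergent p-series with p=5 > 1)

Inconclusive (lim aₙ = 0; need another test)


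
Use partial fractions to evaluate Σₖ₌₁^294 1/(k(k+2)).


1/(k(k+2)) = (1/2)·(1/k - 1/(k+2)) (partial fractions)
Telescoping: Σ = (1/2)·(1 + 1/2 - 1/295 - 1/296) = 130389/174640

Sum = 130389/174640


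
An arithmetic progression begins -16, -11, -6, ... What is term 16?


aₙ = a₁ + (n-1)d
= -16 + (16-1)×5
= -16 + 75
= 59

a_16 = 59


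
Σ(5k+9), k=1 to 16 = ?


Σ(5k+9) = 5·Σk + 9·n
= 5·136 + 9·16
= 680 + 144 = 824

Σ = 824


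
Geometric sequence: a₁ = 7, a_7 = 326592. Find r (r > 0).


r^(n-1) = aₙ/a₁
r^6 = 326592/7 = 46656
r = 46656^(1/6)
= ±6; taking r > 0 gives r = 6

r = 6


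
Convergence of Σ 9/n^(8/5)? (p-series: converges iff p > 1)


p-series test: Σ c/n^p converges if p > 1, diverges if p ≤ 1 (constant c > 0 doesn't affect convergence).
p = 8/5
8/5 > 1 → CONVERGES

Converges (p = 8/5 > 1)


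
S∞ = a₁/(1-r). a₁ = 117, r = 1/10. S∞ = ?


S∞ = a₁/(1-r) = 117/(1 - 1/10)
= 117/(9/10)
= 130

S∞ = 130


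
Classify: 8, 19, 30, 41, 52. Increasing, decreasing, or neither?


Differences: 11, 11, 11, 11
All differences > 0 → strictly INCREASING

Monotonically increasing


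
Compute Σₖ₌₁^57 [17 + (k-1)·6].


aₙ = 17 + (57-1)×6 = 353
Sₙ = n(a₁+aₙ)/2 = 57×(17+353)/2
= 57×370/2 = 10545

S_57 = 10545


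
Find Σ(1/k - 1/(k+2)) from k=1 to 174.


Telescoping with gap 2: two head and two tail terms survive.
= (1 + 1/2) - (1/175 + 1/176)
= 3/2 - 1/175 - 1/176 = 45849/30800

Sum = 45849/30800


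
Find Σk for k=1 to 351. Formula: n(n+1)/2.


n(n+1)/2 = 351×352/2 = 123552/2 = 61776

Σk = 61776


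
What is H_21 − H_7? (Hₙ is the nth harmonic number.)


Σₖ₌8^21 1/k = 1/8 + 1/9 + 1/10 + ... + 1/21
= 27223837/25865840
≈ 1.0525

Sum = 27223837/25865840 ≈ 1.0525


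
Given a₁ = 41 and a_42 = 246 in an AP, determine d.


d = (aₙ - a₁)/(n-1)
= (246 - 41)/(42-1)
= 205/41 = 5

d = 5


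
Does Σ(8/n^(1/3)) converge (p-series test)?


p-series test: Σ c/n^p converges if p > 1, diverges if p ≤ 1 (constant c > 0 doesn't affect convergence).
p = 1/3
1/3 ≤ 1 → DIVERGES

Diverges (p = 1/3 ≤ 1)


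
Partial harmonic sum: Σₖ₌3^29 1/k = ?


Σₖ₌3^29 1/k = 1/3 + 1/4 + 1/5 + ... + 1/29
= 5733412167187/2329089562800
≈ 2.4617

Sum = 5733412167187/2329089562800 ≈ 2.4617


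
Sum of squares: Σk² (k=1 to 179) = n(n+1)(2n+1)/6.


n = 179
n(n+1)(2n+1)/6 = 179×180×359/6
= 11566980/6 = 1927830

Σk² = 1927830


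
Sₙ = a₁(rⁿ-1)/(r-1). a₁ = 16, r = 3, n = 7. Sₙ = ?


Sₙ = 16×(3^7 - 1)/(3 - 1)
= 16×(2187 - 1)/2
= 16×2186/2
= 17488

S_7 = 17488


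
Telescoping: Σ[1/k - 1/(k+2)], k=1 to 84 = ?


Telescoping with gap 2: two head and two tail terms survive.
= (1 + 1/2) - (1/85 + 1/86)
= 3/2 - 1/85 - 1/86 = 5397/3655

Sum = 5397/3655


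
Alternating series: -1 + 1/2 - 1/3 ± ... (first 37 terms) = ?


S = -1 + 1/2 - 1/3 + 1/4 - 1/5 + 1/6 - 1/7 + 1/8 ± ...
= -0.7065
(Full series converges to -ln(2) ≈ -0.6931)

S_37 = -0.7065


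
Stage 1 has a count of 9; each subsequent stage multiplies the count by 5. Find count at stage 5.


aₙ = a₁·r^(n-1)
= 9×5^4
= 9×625
= 5625

a_5 = 5625


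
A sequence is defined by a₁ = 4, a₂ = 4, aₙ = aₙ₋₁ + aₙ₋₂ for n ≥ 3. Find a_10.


Computing iteratively: 4, 4, 8, 12, 20, 32, 52, 84, 136, 220
a_10 = 220

a_10 = 220


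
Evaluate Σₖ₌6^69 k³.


Σₖ₌6^69 k³ = [69·70/2]² − [5·6/2]²
= 5832225 − 225 = 5832000

Σk³ = 5832000


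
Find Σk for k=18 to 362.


Σₖ₌18^362 k = Σₖ₌₁^362 k − Σₖ₌₁^17 k
= 362·363/2 − 17·18/2
= 65703 − 153 = 65550

Σk = 65550


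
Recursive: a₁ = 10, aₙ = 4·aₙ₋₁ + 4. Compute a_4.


Computing step by step:
a_1 = 10
a_2 = 44
a_3 = 180
a_4 = 724


a_4 = 724


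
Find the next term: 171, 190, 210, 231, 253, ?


Pattern: triangular numbers: n(n+1)/2
Terms: 171, 190, 210, 231, 253
Next term = 276

Next term = 276


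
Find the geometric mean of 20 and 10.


GM = √(20×10) = √200 = 14.1421

GM = 14.1421


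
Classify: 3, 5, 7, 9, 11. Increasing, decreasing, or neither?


Differences: 2, 2, 2, 2
All differences > 0 → strictly INCREASING

Monotonically increasing


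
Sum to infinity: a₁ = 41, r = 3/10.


S∞ = a₁/(1-r) = 41/(1 - 3/10)
= 41/(7/10)
= 410/7

S∞ = 410/7


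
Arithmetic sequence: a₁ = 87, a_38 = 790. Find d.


d = (aₙ - a₁)/(n-1)
= (790 - 87)/(38-1)
= 703/37 = 19

d = 19


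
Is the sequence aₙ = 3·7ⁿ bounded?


aₙ = 3·7ⁿ → as n→∞, aₙ→∞ (since base 7 > 1)
No finite upper bound exists
The sequence is UNBOUNDED

Unbounded (aₙ → ∞ as n → ∞)


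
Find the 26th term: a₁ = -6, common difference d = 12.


aₙ = a₁ + (n-1)d
= -6 + (26-1)×12
= -6 + 300
= 294

a_26 = 294


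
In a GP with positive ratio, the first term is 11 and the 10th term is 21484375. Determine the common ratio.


r^(n-1) = aₙ/a₁
r^9 = 21484375/11 = 1953125
r = 1953125^(1/9)
= 5

r = 5


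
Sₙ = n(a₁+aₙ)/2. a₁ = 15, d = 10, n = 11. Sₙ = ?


aₙ = 15 + (11-1)×10 = 115
Sₙ = n(a₁+aₙ)/2 = 11×(15+115)/2
= 11×130/2 = 715

S_11 = 715


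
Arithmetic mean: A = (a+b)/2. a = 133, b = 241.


AM = (133 + 241)/2 = 374/2 = 187

AM = 187


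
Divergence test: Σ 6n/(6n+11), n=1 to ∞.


lim(n→∞) 6n/(6n+11) = 6/6 = 1  (divide numerator and denominator by n)
lim aₙ = 1 ≠ 0 → series DIVERGES

Diverges (lim aₙ = 1 ≠ 0)


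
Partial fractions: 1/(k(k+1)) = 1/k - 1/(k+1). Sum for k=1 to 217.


1/(k(k+1)) = 1/k - 1/(k+1) (partial fractions)
Telescoping: Σ = 1 - 1/218 = 217/218

Sum = 217/218


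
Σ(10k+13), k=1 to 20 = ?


Σ(10k+13) = 10·Σk + 13·n
= 10·210 + 13·20
= 2100 + 260 = 2360

Σ = 2360


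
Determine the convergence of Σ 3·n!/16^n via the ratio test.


aₙ = 3·n!/16^n
a_{n+1}/aₙ = (n+1)!/16^(n+1) × 16^n/n!  (constant 3 cancels)
= (n+1)/16
L = lim(n→∞) (n+1)/16 = ∞
L > 1 → series DIVERGES

Diverges (ratio test: L = ∞ > 1)


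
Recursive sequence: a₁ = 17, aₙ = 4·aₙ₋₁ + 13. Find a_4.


Computing step by step:
a_1 = 17
a_2 = 81
a_3 = 337
a_4 = 1361


a_4 = 1361


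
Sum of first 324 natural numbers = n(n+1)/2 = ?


n(n+1)/2 = 324×325/2 = 105300/2 = 52650

Σk = 52650


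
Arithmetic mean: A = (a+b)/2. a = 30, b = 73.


AM = (30 + 73)/2 = 103/2 = 51.5

AM = 51.5


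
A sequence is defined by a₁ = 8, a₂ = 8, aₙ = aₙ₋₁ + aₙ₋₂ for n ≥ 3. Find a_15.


Computing iteratively: 8, 8, 16, 24, 40, 64, 104, 168, 272, 440, 712, 1152, ...
a_15 = 4880

a_15 = 4880


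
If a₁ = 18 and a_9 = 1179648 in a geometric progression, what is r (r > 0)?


r^(n-1) = aₙ/a₁
r^8 = 1179648/18 = 65536
r = 65536^(1/8)
= ±4; taking r > 0 gives r = 4

r = 4


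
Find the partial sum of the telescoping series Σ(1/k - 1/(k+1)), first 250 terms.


Telescoping: adjacent terms cancel.
= 1/1 - 1/251
= 1 - 1/251 = 250/251

Sum = 250/251


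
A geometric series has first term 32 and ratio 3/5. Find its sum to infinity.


S∞ = a₁/(1-r) = 32/(1 - 3/5)
= 32/(2/5)
= 80

S∞ = 80


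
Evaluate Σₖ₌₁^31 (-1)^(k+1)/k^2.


S = 1 - 1/4 + 1/9 - 1/16 + 1/25 - 1/36 + 1/49 - 1/64 ± ...
= 0.823
(Full series converges to +π²/12 ≈ +0.8225)

S_31 = 0.823


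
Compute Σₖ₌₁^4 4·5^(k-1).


Sₙ = 4×(5^4 - 1)/(5 - 1)
= 4×(625 - 1)/4
= 4×624/4
= 624

S_4 = 624


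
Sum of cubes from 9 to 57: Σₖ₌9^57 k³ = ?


Σₖ₌9^57 k³ = [57·58/2]² − [8·9/2]²
= 2732409 − 1296 = 2731113

Σk³ = 2731113


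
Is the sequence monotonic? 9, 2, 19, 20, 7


Differences: -7, 17, 1, -13
Difference at position 2 is +17 (> 0) but position 1 is -7 (< 0) — sequence both rises and falls
→ NOT monotonic

Not monotonic


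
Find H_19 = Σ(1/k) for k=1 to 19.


H_19 = 1/1 + 1/2 + 1/3 + ... + 1/19
= 275295799/77597520
≈ 3.5477

H_19 = 275295799/77597520 ≈ 3.5477


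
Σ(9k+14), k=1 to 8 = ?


Σ(9k+14) = 9·Σk + 14·n
= 9·36 + 14·8
= 324 + 112 = 436

Σ = 436


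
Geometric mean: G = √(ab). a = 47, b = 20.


GM = √(47×20) = √940 = 30.6594

GM = 30.6594


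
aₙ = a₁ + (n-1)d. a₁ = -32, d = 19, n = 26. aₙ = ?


aₙ = a₁ + (n-1)d
= -32 + (26-1)×19
= -32 + 475
= 443

a_26 = 443


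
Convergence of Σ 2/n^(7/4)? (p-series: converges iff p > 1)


p-series test: Σ c/n^p converges if p > 1, diverges if p ≤ 1 (constant c > 0 doesn't affect convergence).
p = 7/4
7/4 > 1 → CONVERGES

Converges (p = 7/4 > 1)


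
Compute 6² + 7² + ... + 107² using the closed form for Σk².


Σₖ₌6^107 k² = Σₖ₌₁^107 k² − Σₖ₌₁^5 k²
= 107·108·215/6 − 5·6·11/6
= 414090 − 55 = 414035

Σk² = 414035


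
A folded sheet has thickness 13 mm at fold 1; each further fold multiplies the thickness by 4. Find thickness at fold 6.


aₙ = a₁·r^(n-1)
= 13×4^5
= 13×1024
= 13312

a_6 = 13312


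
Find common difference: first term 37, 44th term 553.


d = (aₙ - a₁)/(n-1)
= (553 - 37)/(44-1)
= 516/43 = 12

d = 12


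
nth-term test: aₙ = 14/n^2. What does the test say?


lim(n→∞) 14/n^2 = 0
lim aₙ = 0 → nth-term test is INCONCLUSIVE
(Need other tests; this is actually a convergent p-series with p=2 > 1)

Inconclusive (lim aₙ = 0; need another test)


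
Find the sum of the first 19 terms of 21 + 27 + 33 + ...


aₙ = 21 + (19-1)×6 = 129
Sₙ = n(a₁+aₙ)/2 = 19×(21+129)/2
= 19×150/2 = 1425

S_19 = 1425


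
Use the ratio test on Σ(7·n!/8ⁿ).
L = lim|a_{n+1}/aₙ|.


aₙ = 7·n!/8^n
a_{n+1}/aₙ = (n+1)!/8^(n+1) × 8^n/n!  (constant 7 cancels)
= (n+1)/8
L = lim(n→∞) (n+1)/8 = ∞
L > 1 → series DIVERGES

Diverges (ratio test: L = ∞ > 1)


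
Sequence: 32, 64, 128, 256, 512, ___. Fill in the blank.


Pattern: powers of 2: 2ⁿ
Terms: 32, 64, 128, 256, 512
Next term = 1024

Next term = 1024


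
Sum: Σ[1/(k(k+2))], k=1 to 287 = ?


1/(k(k+2)) = (1/2)·(1/k - 1/(k+2)) (partial fractions)
Telescoping: Σ = (1/2)·(1 + 1/2 - 1/288 - 1/289) = 124271/166464

Sum = 124271/166464


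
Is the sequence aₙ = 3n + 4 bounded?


aₙ = 3n + 4 → as n→∞, aₙ→∞
No finite upper bound exists
The sequence is UNBOUNDED

Unbounded (aₙ → ∞ as n → ∞)


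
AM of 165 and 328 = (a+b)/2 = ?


AM = (165 + 328)/2 = 493/2 = 246.5

AM = 246.5


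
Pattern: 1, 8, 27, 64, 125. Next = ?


Pattern: perfect cubes: n³
Terms: 1, 8, 27, 64, 125
Next term = 216

Next term = 216


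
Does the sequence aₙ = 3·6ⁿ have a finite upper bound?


aₙ = 3·6ⁿ → as n→∞, aₙ→∞ (since base 6 > 1)
No finite upper bound exists
The sequence is UNBOUNDED

Unbounded (aₙ → ∞ as n → ∞)


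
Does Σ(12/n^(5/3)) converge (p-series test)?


p-series test: Σ c/n^p converges if p > 1, diverges if p ≤ 1 (constant c > 0 doesn't affect convergence).
p = 5/3
5/3 > 1 → CONVERGES

Converges (p = 5/3 > 1)


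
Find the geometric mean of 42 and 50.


GM = √(42×50) = √2100 = 45.8258

GM = 45.8258


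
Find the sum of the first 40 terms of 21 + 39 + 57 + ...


aₙ = 21 + (40-1)×18 = 723
Sₙ = n(a₁+aₙ)/2 = 40×(21+723)/2
= 40×744/2 = 14880

S_40 = 14880


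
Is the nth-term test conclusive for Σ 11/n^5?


lim(n→∞) 11/n^5 = 0
lim aₙ = 0 → nth-term test is INCONCLUSIVE
(Need other tests; this is actually a convergent p-series with p=5 > 1)

Inconclusive (lim aₙ = 0; need another test)


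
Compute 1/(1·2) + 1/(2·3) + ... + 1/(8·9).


1/(k(k+1)) = 1/k - 1/(k+1) (partial fractions)
Telescoping: Σ = 1 - 1/9 = 8/9

Sum = 8/9


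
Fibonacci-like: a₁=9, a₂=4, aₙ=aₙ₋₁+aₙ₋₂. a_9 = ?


Computing iteratively: 9, 4, 13, 17, 30, 47, 77, 124, 201
a_9 = 201

a_9 = 201


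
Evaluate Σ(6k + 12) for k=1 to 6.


Σ(6k+12) = 6·Σk + 12·n
= 6·21 + 12·6
= 126 + 72 = 198

Σ = 198


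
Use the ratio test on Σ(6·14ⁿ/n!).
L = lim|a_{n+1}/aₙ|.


aₙ = 6·14^n/n!
a_{n+1}/aₙ = 14^(n+1)/(n+1)! × n!/14^n  (constant 6 cancels)
= 14/(n+1)
L = lim(n→∞) 14/(n+1) = 0
L < 1 → series CONVERGES

Converges (ratio test: L = 0 < 1)


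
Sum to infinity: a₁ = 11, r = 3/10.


S∞ = a₁/(1-r) = 11/(1 - 3/10)
= 11/(7/10)
= 110/7

S∞ = 110/7


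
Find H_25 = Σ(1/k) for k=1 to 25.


H_25 = 1/1 + 1/2 + 1/3 + ... + 1/25
= 34052522467/8923714800
≈ 3.816

H_25 = 34052522467/8923714800 ≈ 3.816


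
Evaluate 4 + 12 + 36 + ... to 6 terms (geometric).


Sₙ = 4×(3^6 - 1)/(3 - 1)
= 4×(729 - 1)/2
= 4×728/2
= 1456

S_6 = 1456


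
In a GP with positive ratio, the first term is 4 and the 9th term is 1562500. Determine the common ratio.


r^(n-1) = aₙ/a₁
r^8 = 1562500/4 = 390625
r = 390625^(1/8)
= ±5; taking r > 0 gives r = 5

r = 5


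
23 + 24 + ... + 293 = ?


Σₖ₌23^293 k = Σₖ₌₁^293 k − Σₖ₌₁^22 k
= 293·294/2 − 22·23/2
= 43071 − 253 = 42818

Σk = 42818


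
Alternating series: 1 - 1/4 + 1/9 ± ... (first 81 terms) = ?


S = 1 - 1/4 + 1/9 - 1/16 + 1/25 - 1/36 + 1/49 - 1/64 ± ...
= 0.8225
(Full series converges to +π²/12 ≈ +0.8225)

S_81 = 0.8225


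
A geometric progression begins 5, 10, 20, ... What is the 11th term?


aₙ = a₁·r^(n-1)
= 5×2^10
= 5×1024
= 5120

a_11 = 5120


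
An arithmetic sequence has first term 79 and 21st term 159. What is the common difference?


d = (aₙ - a₁)/(n-1)
= (159 - 79)/(21-1)
= 80/20 = 4

d = 4


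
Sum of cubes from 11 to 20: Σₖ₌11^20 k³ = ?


Σₖ₌11^20 k³ = [20·21/2]² − [10·11/2]²
= 44100 − 3025 = 41075

Σk³ = 41075


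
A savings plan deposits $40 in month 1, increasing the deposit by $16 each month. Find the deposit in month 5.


aₙ = a₁ + (n-1)d
= 40 + (5-1)×16
= 40 + 64
= 104

a_5 = 104


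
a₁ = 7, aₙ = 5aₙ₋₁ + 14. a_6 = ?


Computing step by step:
a_1 = 7
a_2 = 49
a_3 = 259
a_4 = 1309
a_5 = 6559
a_6 = 32809


a_6 = 32809


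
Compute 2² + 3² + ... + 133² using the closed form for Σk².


Σₖ₌2^133 k² = Σₖ₌₁^133 k² − Σₖ₌₁^1 k²
= 133·134·267/6 − 1·2·3/6
= 793079 − 1 = 793078

Σk² = 793078


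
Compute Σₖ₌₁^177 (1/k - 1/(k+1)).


Telescoping: adjacent terms cancel.
= 1/1 - 1/178
= 1 - 1/178 = 177/178

Sum = 177/178


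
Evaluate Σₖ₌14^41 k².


Σₖ₌14^41 k² = Σₖ₌₁^41 k² − Σₖ₌₁^13 k²
= 41·42·83/6 − 13·14·27/6
= 23821 − 819 = 23002

Σk² = 23002


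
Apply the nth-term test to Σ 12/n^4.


lim(n→∞) 12/n^4 = 0
lim aₙ = 0 → nth-term test is INCONCLUSIVE
(Need other tests; this is actually a convergent p-series with p=4 > 1)

Inconclusive (lim aₙ = 0; need another test)


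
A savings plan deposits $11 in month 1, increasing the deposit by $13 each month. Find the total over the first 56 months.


aₙ = 11 + (56-1)×13 = 726
Sₙ = n(a₁+aₙ)/2 = 56×(11+726)/2
= 56×737/2 = 20636

S_56 = 20636


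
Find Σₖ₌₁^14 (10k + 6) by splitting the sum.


Σ(10k+6) = 10·Σk + 6·n
= 10·105 + 6·14
= 1050 + 84 = 1134

Σ = 1134


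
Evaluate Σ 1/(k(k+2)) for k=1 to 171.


1/(k(k+2)) = (1/2)·(1/k - 1/(k+2)) (partial fractions)
Telescoping: Σ = (1/2)·(1 + 1/2 - 1/172 - 1/173) = 44289/59512

Sum = 44289/59512


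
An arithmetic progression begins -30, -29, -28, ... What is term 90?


aₙ = a₁ + (n-1)d
= -30 + (90-1)×1
= -30 + 89
= 59

a_90 = 59


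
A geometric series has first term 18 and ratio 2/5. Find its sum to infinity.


S∞ = a₁/(1-r) = 18/(1 - 2/5)
= 18/(3/5)
= 30

S∞ = 30


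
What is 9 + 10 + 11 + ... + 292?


Σₖ₌9^292 k = Σₖ₌₁^292 k − Σₖ₌₁^8 k
= 292·293/2 − 8·9/2
= 42778 − 36 = 42742

Σk = 42742


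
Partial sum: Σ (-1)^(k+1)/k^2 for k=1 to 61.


S = 1 - 1/4 + 1/9 - 1/16 + 1/25 - 1/36 + 1/49 - 1/64 ± ...
= 0.8226
(Full series converges to +π²/12 ≈ +0.8225)

S_61 = 0.8226


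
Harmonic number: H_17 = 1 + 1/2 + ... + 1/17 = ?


H_17 = 1/1 + 1/2 + 1/3 + ... + 1/17
= 42142223/12252240
≈ 3.4396

H_17 = 42142223/12252240 ≈ 3.4396


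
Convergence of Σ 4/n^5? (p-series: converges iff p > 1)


p-series test: Σ c/n^p converges if p > 1, diverges if p ≤ 1 (constant c > 0 doesn't affect convergence).
p = 5
5 > 1 → CONVERGES

Converges (p = 5 > 1)


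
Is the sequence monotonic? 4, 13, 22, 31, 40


Differences: 9, 9, 9, 9
All differences > 0 → strictly INCREASING

Monotonically increasing


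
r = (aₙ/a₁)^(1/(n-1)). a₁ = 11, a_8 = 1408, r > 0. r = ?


r^(n-1) = aₙ/a₁
r^7 = 1408/11 = 128
r = 128^(1/7)
= 2

r = 2


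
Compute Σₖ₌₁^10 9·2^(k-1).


Sₙ = 9×(2^10 - 1)/(2 - 1)
= 9×(1024 - 1)/1
= 9×1023/1
= 9207

S_10 = 9207


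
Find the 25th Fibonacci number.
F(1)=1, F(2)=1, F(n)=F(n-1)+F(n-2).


Fibonacci sequence: 1, 1, 2, 3, 5, 8, 13, 21, 34, 55, 89, ...
F(25) = 75025

F(25) = 75025


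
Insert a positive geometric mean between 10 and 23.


GM = √(10×23) = √230 = 15.1658

GM = 15.1658


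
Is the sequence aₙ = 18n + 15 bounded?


aₙ = 18n + 15 → as n→∞, aₙ→∞
No finite upper bound exists
The sequence is UNBOUNDED

Unbounded (aₙ → ∞ as n → ∞)


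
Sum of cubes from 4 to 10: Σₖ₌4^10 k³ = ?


Σₖ₌4^10 k³ = [10·11/2]² − [3·4/2]²
= 3025 − 36 = 2989

Σk³ = 2989


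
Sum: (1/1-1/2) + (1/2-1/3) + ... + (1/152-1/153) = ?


Telescoping: adjacent terms cancel.
= 1/1 - 1/153
= 1 - 1/153 = 152/153

Sum = 152/153


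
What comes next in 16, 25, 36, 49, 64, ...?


Pattern: perfect squares: n²
Terms: 16, 25, 36, 49, 64
Next term = 81

Next term = 81


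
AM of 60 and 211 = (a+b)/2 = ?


AM = (60 + 211)/2 = 271/2 = 135.5

AM = 135.5


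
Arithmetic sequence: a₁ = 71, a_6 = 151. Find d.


d = (aₙ - a₁)/(n-1)
= (151 - 71)/(6-1)
= 80/5 = 16

d = 16


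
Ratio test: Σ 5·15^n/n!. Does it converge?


aₙ = 5·15^n/n!
a_{n+1}/aₙ = 15^(n+1)/(n+1)! × n!/15^n  (constant 5 cancels)
= 15/(n+1)
L = lim(n→∞) 15/(n+1) = 0
L < 1 → series CONVERGES

Converges (ratio test: L = 0 < 1)


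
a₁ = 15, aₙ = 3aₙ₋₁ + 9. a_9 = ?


Computing step by step:
a_1 = 15
a_2 = 54
a_3 = 171
a_4 = 522
a_5 = 1575
a_6 = 4734
a_7 = 14211
a_8 = 42642
a_9 = 127935


a_9 = 127935


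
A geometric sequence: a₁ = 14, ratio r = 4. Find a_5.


aₙ = a₁·r^(n-1)
= 14×4^4
= 14×256
= 3584

a_5 = 3584


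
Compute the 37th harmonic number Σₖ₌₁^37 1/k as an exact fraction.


H_37 = 1/1 + 1/2 + 1/3 + ... + 1/37
= 2040798836801833/485721041551200
≈ 4.2016

H_37 = 2040798836801833/485721041551200 ≈ 4.2016


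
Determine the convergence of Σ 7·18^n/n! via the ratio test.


aₙ = 7·18^n/n!
a_{n+1}/aₙ = 18^(n+1)/(n+1)! × n!/18^n  (constant 7 cancels)
= 18/(n+1)
L = lim(n→∞) 18/(n+1) = 0
L < 1 → series CONVERGES

Converges (ratio test: L = 0 < 1)


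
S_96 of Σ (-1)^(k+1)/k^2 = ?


S = 1 - 1/4 + 1/9 - 1/16 + 1/25 - 1/36 + 1/49 - 1/64 ± ...
= 0.8224
(Full series converges to +π²/12 ≈ +0.8225)

S_96 = 0.8224


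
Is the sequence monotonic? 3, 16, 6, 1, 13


Differences: 13, -10, -5, 12
Difference at position 1 is +13 (> 0) but position 2 is -10 (< 0) — sequence both rises and falls
→ NOT monotonic

Not monotonic


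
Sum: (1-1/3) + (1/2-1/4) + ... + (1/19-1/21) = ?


Telescoping with gap 2: two head and two tail terms survive.
= (1 + 1/2) - (1/20 + 1/21)
= 3/2 - 1/20 - 1/21 = 589/420

Sum = 589/420


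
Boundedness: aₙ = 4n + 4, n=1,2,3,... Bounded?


aₙ = 4n + 4 → as n→∞, aₙ→∞
No finite upper bound exists
The sequence is UNBOUNDED

Unbounded (aₙ → ∞ as n → ∞)


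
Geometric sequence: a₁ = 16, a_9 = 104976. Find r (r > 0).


r^(n-1) = aₙ/a₁
r^8 = 104976/16 = 6561
r = 6561^(1/8)
= ±3; taking r > 0 gives r = 3

r = 3


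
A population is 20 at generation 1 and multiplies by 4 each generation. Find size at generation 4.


aₙ = a₁·r^(n-1)
= 20×4^3
= 20×64
= 1280

a_4 = 1280


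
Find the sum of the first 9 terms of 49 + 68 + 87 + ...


aₙ = 49 + (9-1)×19 = 201
Sₙ = n(a₁+aₙ)/2 = 9×(49+201)/2
= 9×250/2 = 1125

S_9 = 1125


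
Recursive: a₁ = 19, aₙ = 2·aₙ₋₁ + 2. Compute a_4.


Computing step by step:
a_1 = 19
a_2 = 40
a_3 = 82
a_4 = 166


a_4 = 166


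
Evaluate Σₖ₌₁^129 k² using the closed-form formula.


n = 129
n(n+1)(2n+1)/6 = 129×130×259/6
= 4343430/6 = 723905

Σk² = 723905


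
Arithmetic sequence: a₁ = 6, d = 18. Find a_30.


aₙ = a₁ + (n-1)d
= 6 + (30-1)×18
= 6 + 522
= 528

a_30 = 528


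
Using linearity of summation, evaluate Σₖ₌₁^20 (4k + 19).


Σ(4k+19) = 4·Σk + 19·n
= 4·210 + 19·20
= 840 + 380 = 1220

Σ = 1220


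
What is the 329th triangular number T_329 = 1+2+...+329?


n(n+1)/2 = 329×330/2 = 108570/2 = 54285

Σk = 54285


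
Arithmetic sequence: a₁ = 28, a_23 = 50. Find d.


d = (aₙ - a₁)/(n-1)
= (50 - 28)/(23-1)
= 22/22 = 1

d = 1


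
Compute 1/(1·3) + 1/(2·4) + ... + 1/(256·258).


1/(k(k+2)) = (1/2)·(1/k - 1/(k+2)) (partial fractions)
Telescoping: Σ = (1/2)·(1 + 1/2 - 1/257 - 1/258) = 24736/33153

Sum = 24736/33153


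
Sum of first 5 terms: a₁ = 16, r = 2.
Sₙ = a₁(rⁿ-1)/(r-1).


Sₙ = 16×(2^5 - 1)/(2 - 1)
= 16×(32 - 1)/1
= 16×31/1
= 496

S_5 = 496


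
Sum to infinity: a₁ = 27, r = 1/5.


S∞ = a₁/(1-r) = 27/(1 - 1/5)
= 27/(4/5)
= 135/4

S∞ = 135/4


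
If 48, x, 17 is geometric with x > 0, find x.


GM = √(48×17) = √816 = 28.5657

GM = 28.5657


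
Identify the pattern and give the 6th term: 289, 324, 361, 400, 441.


Pattern: perfect squares: n²
Terms: 289, 324, 361, 400, 441
Next term = 484

Next term = 484


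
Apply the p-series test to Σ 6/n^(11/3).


p-series test: Σ c/n^p converges if p > 1, diverges if p ≤ 1 (constant c > 0 doesn't affect convergence).
p = 11/3
11/3 > 1 → CONVERGES

Converges (p = 11/3 > 1)


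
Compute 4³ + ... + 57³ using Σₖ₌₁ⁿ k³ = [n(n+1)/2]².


Σₖ₌4^57 k³ = [57·58/2]² − [3·4/2]²
= 2732409 − 36 = 2732373

Σk³ = 2732373


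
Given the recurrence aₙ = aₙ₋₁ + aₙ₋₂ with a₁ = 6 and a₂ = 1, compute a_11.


Computing iteratively: 6, 1, 7, 8, 15, 23, 38, 61, 99, 160, 259
a_11 = 259

a_11 = 259


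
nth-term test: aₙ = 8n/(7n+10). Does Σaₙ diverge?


lim(n→∞) 8n/(7n+10) = 8/7 = 8/7  (divide numerator and denominator by n)
lim aₙ = 8/7 ≠ 0 → series DIVERGES

Diverges (lim aₙ = 8/7 ≠ 0)


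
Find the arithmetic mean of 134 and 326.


AM = (134 + 326)/2 = 460/2 = 230

AM = 230


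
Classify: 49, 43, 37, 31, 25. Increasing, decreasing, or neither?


Differences: -6, -6, -6, -6
All differences < 0 → strictly DECREASING

Monotonically decreasing


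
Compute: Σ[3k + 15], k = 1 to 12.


Σ(3k+15) = 3·Σk + 15·n
= 3·78 + 15·12
= 234 + 180 = 414

Σ = 414


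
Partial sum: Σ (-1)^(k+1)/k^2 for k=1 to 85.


S = 1 - 1/4 + 1/9 - 1/16 + 1/25 - 1/36 + 1/49 - 1/64 ± ...
= 0.8225
(Full series converges to +π²/12 ≈ +0.8225)

S_85 = 0.8225


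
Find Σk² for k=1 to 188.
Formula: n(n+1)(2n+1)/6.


n = 188
n(n+1)(2n+1)/6 = 188×189×377/6
= 13395564/6 = 2232594

Σk² = 2232594


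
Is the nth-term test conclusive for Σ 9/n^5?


lim(n→∞) 9/n^5 = 0
lim aₙ = 0 → nth-term test is INCONCLUSIVE
(Need other tests; this is actually a convergent p-series with p=5 > 1)

Inconclusive (lim aₙ = 0; need another test)


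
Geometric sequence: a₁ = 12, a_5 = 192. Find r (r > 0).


r^(n-1) = aₙ/a₁
r^4 = 192/12 = 16
r = 16^(1/4)
= ±2; taking r > 0 gives r = 2

r = 2


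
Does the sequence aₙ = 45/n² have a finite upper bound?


a₁ = 45, a₂ = 45/4, a₃ = 45/9, ...
0 < aₙ ≤ 45 for all n ≥ 1
The sequence IS bounded

Bounded (0 < aₙ ≤ 45)
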